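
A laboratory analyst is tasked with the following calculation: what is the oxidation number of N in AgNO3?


(+1) + x + 3(-2) = 0, so x = +5
Oxidation number: +5

+5


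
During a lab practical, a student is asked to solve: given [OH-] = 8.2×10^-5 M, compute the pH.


pOH = -log10([OH-]) = -log10(8.2×10^-5)
= 5 - log10(8.2) = 4.09
pH = 14 - pOH = 14 - 4.09 = 9.91

9.91


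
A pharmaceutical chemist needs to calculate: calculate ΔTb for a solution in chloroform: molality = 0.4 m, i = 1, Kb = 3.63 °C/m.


ΔTb = Kb × m × i
= 3.63 × 0.4 × 1
= 1.452 °C

1.452 °C


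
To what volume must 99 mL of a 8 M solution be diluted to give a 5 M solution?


C1V1 = C2V2
8 × 99 = 5 × V2
V2 = 792/5 = 158.4 mL

158.4 mL


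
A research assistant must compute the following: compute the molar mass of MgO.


M(MgO) = 1×24.31 + 1×16.0
= 24.31 + 16.0
= 40.31 g/mol

40.31 g/mol


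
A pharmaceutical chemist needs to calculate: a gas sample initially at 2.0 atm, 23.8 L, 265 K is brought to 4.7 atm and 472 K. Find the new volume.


P1V1/T1 = P2V2/T2
V2 = P1V1T2/(T1P2)
= 2.0×23.8×472/(265×4.7)
= 18.039 L

18.039 L


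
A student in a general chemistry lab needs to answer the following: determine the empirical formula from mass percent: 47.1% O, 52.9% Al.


Assume 100 g sample. Moles of each element:
  O: 47.1/16.0 = 2.944 mol
  Al: 52.9/26.98 = 1.961 mol
Divide by smallest (1.961):
  O: 2.944/1.961 = 1.5
  Al: 1.961/1.961 = 1.0
Multiply all ratios by 2 to obtain whole numbers.
Empirical formula: Al2O3

Al2O3


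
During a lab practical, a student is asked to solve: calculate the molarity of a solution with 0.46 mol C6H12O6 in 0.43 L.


M = n/V = 0.46/0.43 = 1.070 mol/L

1.070 M


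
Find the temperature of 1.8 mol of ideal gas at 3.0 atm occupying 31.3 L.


PV = nRT  (R = 0.08206 L·atm/(mol·K))
T = PV/(nR) = 3.0×31.3/(1.8×0.08206)
= 93.90/0.147708
= 635.71 K

635.71 K


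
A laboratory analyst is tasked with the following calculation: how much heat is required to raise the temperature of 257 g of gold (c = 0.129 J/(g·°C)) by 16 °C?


q = mcΔT = 257 × 0.129 × 16
= 530.45 J

530.45 J


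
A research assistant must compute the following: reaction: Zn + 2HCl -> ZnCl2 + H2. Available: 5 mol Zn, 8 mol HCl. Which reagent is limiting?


Mole ratio available / coefficient:
  Zn: 5/1 = 5.000
  HCl: 8/2 = 4.000
Smaller ratio is limiting.

HCl


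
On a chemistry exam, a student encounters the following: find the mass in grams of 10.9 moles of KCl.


M(KCl) = 74.55 g/mol
mass = n × M = 10.9 × 74.55 = 812.60 g

812.60 g


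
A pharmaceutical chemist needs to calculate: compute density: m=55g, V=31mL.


ρ = mass/volume
= 55/31
= 1.774 g/mL

1.774 g/mL


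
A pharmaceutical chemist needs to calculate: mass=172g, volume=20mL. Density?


ρ = mass/volume
= 172/20
= 8.6 g/mL

8.6 g/mL


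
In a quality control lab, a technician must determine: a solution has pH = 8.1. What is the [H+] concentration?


[H+] = 10^(-pH) = 10^(-8.1)
= 7.94×10^-9 M

7.94×10^-9 M


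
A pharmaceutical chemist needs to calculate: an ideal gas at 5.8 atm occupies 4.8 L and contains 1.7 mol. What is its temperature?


PV = nRT  (R = 0.08206 L·atm/(mol·K))
T = PV/(nR) = 5.8×4.8/(1.7×0.08206)
= 27.84/0.139502
= 199.57 K

199.57 K


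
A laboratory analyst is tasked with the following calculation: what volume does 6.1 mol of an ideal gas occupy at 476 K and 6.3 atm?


PV = nRT  (R = 0.08206 L·atm/(mol·K))
V = nRT/P = 6.1×0.08206×476/6.3
= 37.821 L

37.821 L


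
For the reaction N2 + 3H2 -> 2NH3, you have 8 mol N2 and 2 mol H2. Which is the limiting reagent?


Mole ratio available / coefficient:
  N2: 8/1 = 8.000
  H2: 2/3 = 0.667
Smaller ratio is limiting.

H2


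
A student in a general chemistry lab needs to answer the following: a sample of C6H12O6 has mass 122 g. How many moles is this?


M(C6H12O6) = 180.16 g/mol
n = mass/M = 122/180.16 = 0.6772 mol

0.6772 mol


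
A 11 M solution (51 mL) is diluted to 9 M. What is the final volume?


C1V1 = C2V2
11 × 51 = 9 × V2
V2 = 561/9 = 62.33 mL

62.33 mL


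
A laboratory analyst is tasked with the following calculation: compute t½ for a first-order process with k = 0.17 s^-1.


t½ = ln2/k = 0.693147/(0.17 s^-1)
= 4.077 s

4.077 s


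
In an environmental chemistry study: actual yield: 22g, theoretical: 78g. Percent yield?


% yield = actual/theoretical × 100
= 22/78 × 100
= 28.21%

28.21%


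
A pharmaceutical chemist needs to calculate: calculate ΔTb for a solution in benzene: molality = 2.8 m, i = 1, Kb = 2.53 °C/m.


ΔTb = Kb × m × i
= 2.53 × 2.8 × 1
= 7.084 °C

7.084 °C


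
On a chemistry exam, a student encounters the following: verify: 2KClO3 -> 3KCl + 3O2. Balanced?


Equation: 2KClO3 -> 3KCl + 3O2
Check atoms: Cl: 2≠3, K: 2≠3, O: 6=6
Not balanced

No, not balanced


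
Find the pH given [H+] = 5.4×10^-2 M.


pH = -log10([H+]) = -log10(5.4×10^-2)
= 2 - log10(5.4)
= 2 - 0.73
= 1.27

1.27


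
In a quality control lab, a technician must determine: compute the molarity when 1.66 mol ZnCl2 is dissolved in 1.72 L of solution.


M = n/V = 1.66/1.72 = 0.965 mol/L

0.965 M


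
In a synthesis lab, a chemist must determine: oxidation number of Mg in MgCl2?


Group 2 metal: +2
Oxidation number: +2

+2


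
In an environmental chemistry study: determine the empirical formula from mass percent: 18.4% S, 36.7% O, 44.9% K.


Assume 100 g sample. Moles of each element:
  S: 18.4/32.07 = 0.574 mol
  O: 36.7/16.0 = 2.294 mol
  K: 44.9/39.1 = 1.148 mol
Divide by smallest (0.574):
  S: 0.574/0.574 = 1.0
  O: 2.294/0.574 = 4.0
  K: 1.148/0.574 = 2.0
Empirical formula: K2SO4

K2SO4


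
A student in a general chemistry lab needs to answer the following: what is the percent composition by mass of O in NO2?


M(NO2) = 1×14.01 + 2×16.0 = 46.01 g/mol
Mass of O = 2 × 16.0 = 32.00 g/mol
% O = 32.00/46.01 × 100 = 69.55%

69.55%


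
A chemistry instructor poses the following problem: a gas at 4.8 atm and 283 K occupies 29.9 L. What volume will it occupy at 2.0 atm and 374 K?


P1V1/T1 = P2V2/T2
V2 = P1V1T2/(T1P2)
= 4.8×29.9×374/(283×2.0)
= 94.835 L

94.835 L


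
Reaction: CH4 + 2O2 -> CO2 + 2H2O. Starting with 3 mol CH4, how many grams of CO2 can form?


Mole ratio CO2:CH4 = 1:1
n(CO2) = 3 × 1/1 = 3.000 mol
mass = 3.000 × 44.01 = 132.03 g

132.03 g


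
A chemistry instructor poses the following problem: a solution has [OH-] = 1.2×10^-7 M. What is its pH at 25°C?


pOH = -log10([OH-]) = -log10(1.2×10^-7)
= 7 - log10(1.2) = 6.92
pH = 14 - pOH = 14 - 6.92 = 7.08

7.08


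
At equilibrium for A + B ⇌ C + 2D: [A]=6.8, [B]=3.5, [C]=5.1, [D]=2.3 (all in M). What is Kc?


Kc = [C][D]^2/([A][B])
= (5.1^1 × 2.3^2)/(6.8^1 × 3.5^1)
= 26.979/23.8
= 1.134

1.134


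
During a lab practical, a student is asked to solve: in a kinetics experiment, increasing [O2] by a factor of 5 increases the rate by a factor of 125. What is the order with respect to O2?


rate ∝ [O2]^n
5^n = 125 → n = 3
Order in O2: 3

3


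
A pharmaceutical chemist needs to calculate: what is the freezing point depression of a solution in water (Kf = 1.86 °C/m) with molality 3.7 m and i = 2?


ΔTf = Kf × m × i
= 1.86 × 3.7 × 2
= 13.764 °C

13.764 °C


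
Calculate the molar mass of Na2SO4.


M(Na2SO4) = 2×22.99 + 1×32.07 + 4×16.0
= 45.98 + 32.07 + 64.0
= 142.05 g/mol

142.05 g/mol


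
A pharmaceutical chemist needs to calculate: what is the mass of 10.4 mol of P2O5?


M(P2O5) = 141.94 g/mol
mass = n × M = 10.4 × 141.94 = 1476.18 g

1476.18 g


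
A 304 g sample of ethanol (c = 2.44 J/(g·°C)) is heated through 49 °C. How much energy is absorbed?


q = mcΔT = 304 × 2.44 × 49
= 36346.24 J

36346.24 J


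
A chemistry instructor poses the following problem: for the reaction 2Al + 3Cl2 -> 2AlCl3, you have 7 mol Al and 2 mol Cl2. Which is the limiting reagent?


Mole ratio available / coefficient:
  Al: 7/2 = 3.500
  Cl2: 2/3 = 0.667
Smaller ratio is limiting.

Cl2


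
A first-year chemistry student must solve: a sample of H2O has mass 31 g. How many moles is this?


M(H2O) = 18.02 g/mol
n = mass/M = 31/18.02 = 1.7203 mol

1.7203 mol


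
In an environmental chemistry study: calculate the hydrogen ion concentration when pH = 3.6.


[H+] = 10^(-pH) = 10^(-3.6)
= 2.51×10^-4 M

2.51×10^-4 M


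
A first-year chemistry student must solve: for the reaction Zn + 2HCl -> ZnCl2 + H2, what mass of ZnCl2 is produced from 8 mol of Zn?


Mole ratio ZnCl2:Zn = 1:1
n(ZnCl2) = 8 × 1/1 = 8.000 mol
mass = 8.000 × 136.28 = 1090.24 g

1090.24 g


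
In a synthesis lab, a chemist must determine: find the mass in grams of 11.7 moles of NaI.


M(NaI) = 149.89 g/mol
mass = n × M = 11.7 × 149.89 = 1753.71 g

1753.71 g


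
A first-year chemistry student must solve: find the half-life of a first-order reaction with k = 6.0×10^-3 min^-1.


t½ = ln2/k = 0.693147/(6.0×10^-3 min^-1)
= 115.5 min

115.5 min


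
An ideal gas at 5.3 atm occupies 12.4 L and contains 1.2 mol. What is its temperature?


PV = nRT  (R = 0.08206 L·atm/(mol·K))
T = PV/(nR) = 5.3×12.4/(1.2×0.08206)
= 65.72/0.098472
= 667.40 K

667.40 K


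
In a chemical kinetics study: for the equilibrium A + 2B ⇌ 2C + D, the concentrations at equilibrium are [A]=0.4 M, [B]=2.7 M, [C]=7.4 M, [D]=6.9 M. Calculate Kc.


Kc = [C]^2[D]/([A][B]^2)
= (7.4^2 × 6.9^1)/(0.4^1 × 2.7^2)
= 377.844/2.916
= 129.6

129.6


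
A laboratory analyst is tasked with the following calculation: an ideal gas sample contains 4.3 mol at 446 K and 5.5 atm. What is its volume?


PV = nRT  (R = 0.08206 L·atm/(mol·K))
V = nRT/P = 4.3×0.08206×446/5.5
= 28.614 L

28.614 L


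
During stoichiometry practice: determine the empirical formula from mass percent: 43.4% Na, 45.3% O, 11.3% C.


Assume 100 g sample. Moles of each element:
  Na: 43.4/22.99 = 1.888 mol
  O: 45.3/16.0 = 2.831 mol
  C: 11.3/12.01 = 0.941 mol
Divide by smallest (0.941):
  Na: 1.888/0.941 = 2.01
  O: 2.831/0.941 = 3.01
  C: 0.941/0.941 = 1.0
Empirical formula: Na2CO3

Na2CO3


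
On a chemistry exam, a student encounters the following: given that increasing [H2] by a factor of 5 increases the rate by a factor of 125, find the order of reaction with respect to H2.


rate ∝ [H2]^n
5^n = 125 → n = 3
Order in H2: 3

3


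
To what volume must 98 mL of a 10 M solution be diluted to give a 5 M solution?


C1V1 = C2V2
10 × 98 = 5 × V2
V2 = 980/5 = 196.0 mL

196.0 mL


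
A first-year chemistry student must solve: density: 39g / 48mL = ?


ρ = mass/volume
= 39/48
= 0.812 g/mL

0.812 g/mL


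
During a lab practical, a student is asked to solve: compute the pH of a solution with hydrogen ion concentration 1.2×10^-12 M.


pH = -log10([H+]) = -log10(1.2×10^-12)
= 12 - log10(1.2)
= 12 - 0.08
= 11.92

11.92


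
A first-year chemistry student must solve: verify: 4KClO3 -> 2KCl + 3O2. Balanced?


Equation: 4KClO3 -> 2KCl + 3O2
Check atoms: Cl: 4≠2, K: 4≠2, O: 12≠6
Not balanced

No, not balanced


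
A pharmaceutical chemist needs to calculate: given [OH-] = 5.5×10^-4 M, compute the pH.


pOH = -log10([OH-]) = -log10(5.5×10^-4)
= 4 - log10(5.5) = 3.26
pH = 14 - pOH = 14 - 3.26 = 10.74

10.74


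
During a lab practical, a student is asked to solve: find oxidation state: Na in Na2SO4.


Group 1 metal: +1
Oxidation number: +1

+1


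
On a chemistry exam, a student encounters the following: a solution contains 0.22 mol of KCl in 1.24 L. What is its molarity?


M = n/V = 0.22/1.24 = 0.177 mol/L

0.177 M


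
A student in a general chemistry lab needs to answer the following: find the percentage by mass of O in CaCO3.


M(CaCO3) = 1×40.08 + 1×12.01 + 3×16.0 = 100.09 g/mol
Mass of O = 3 × 16.0 = 48.00 g/mol
% O = 48.00/100.09 × 100 = 47.96%

47.96%


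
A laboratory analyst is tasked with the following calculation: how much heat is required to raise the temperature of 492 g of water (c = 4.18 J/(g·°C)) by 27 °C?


q = mcΔT = 492 × 4.18 × 27
= 55527.12 J

55527.12 J


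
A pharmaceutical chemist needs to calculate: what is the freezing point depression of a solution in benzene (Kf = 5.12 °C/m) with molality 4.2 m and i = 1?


ΔTf = Kf × m × i
= 5.12 × 4.2 × 1
= 21.504 °C

21.504 °C


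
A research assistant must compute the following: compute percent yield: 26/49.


% yield = actual/theoretical × 100
= 26/49 × 100
= 53.06%

53.06%


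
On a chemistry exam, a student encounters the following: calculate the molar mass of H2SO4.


M(H2SO4) = 2×1.008 + 1×32.07 + 4×16.0
= 2.02 + 32.07 + 64.0
= 98.09 g/mol

98.09 g/mol


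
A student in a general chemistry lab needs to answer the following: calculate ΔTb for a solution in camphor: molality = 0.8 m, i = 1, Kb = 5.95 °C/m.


ΔTb = Kb × m × i
= 5.95 × 0.8 × 1
= 4.76 °C

4.76 °C


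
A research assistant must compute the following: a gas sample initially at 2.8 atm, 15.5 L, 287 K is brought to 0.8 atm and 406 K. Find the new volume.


P1V1/T1 = P2V2/T2
V2 = P1V1T2/(T1P2)
= 2.8×15.5×406/(287×0.8)
= 76.744 L

76.744 L


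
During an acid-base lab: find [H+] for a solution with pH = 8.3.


[H+] = 10^(-pH) = 10^(-8.3)
= 5.01×10^-9 M

5.01×10^-9 M


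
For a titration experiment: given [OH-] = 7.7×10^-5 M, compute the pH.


pOH = -log10([OH-]) = -log10(7.7×10^-5)
= 5 - log10(7.7) = 4.11
pH = 14 - pOH = 14 - 4.11 = 9.89

9.89


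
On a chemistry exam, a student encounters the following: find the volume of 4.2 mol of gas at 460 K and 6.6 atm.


PV = nRT  (R = 0.08206 L·atm/(mol·K))
V = nRT/P = 4.2×0.08206×460/6.6
= 24.021 L

24.021 L


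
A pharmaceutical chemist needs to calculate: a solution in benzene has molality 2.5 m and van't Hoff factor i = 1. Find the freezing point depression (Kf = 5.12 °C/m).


ΔTf = Kf × m × i
= 5.12 × 2.5 × 1
= 12.8 °C

12.8 °C


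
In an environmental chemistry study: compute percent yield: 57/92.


% yield = actual/theoretical × 100
= 57/92 × 100
= 61.96%

61.96%


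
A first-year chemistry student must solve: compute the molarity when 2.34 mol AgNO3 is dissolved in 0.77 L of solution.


M = n/V = 2.34/0.77 = 3.039 mol/L

3.039 M


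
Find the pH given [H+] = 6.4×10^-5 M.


pH = -log10([H+]) = -log10(6.4×10^-5)
= 5 - log10(6.4)
= 5 - 0.81
= 4.19

4.19


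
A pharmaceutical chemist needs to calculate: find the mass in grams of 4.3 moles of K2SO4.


M(K2SO4) = 174.27 g/mol
mass = n × M = 4.3 × 174.27 = 749.36 g

749.36 g


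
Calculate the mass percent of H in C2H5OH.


M(C2H5OH) = 2×12.01 + 6×1.008 + 1×16.0 = 46.068 g/mol
Mass of H = 6 × 1.008 = 6.048 g/mol
% H = 6.048/46.068 × 100 = 13.13%

13.13%


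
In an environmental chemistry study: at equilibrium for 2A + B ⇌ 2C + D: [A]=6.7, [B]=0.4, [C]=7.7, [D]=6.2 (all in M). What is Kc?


Kc = [C]^2[D]/([A]^2[B])
= (7.7^2 × 6.2^1)/(6.7^2 × 0.4^1)
= 367.598/17.956
= 20.47

20.47


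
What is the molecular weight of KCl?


M(KCl) = 1×39.1 + 1×35.45
= 39.1 + 35.45
= 74.55 g/mol

74.55 g/mol


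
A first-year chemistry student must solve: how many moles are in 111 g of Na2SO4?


M(Na2SO4) = 142.05 g/mol
n = mass/M = 111/142.05 = 0.7814 mol

0.7814 mol


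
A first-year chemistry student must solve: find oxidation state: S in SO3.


x + 3(-2) = 0, so x = +6
Oxidation number: +6

+6


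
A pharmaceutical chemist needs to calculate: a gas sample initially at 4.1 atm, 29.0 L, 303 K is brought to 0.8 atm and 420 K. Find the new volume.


P1V1/T1 = P2V2/T2
V2 = P1V1T2/(T1P2)
= 4.1×29.0×420/(303×0.8)
= 206.015 L

206.015 L


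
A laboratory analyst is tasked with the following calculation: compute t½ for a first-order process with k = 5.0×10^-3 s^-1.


t½ = ln2/k = 0.693147/(5.0×10^-3 s^-1)
= 138.6 s

138.6 s


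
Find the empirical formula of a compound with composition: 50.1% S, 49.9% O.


Assume 100 g sample. Moles of each element:
  S: 50.1/32.07 = 1.562 mol
  O: 49.9/16.0 = 3.119 mol
Divide by smallest (1.562):
  S: 1.562/1.562 = 1.0
  O: 3.119/1.562 = 2.0
Empirical formula: SO2

SO2


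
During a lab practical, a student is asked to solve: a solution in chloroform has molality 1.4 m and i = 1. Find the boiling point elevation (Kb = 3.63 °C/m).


ΔTb = Kb × m × i
= 3.63 × 1.4 × 1
= 5.082 °C

5.082 °C


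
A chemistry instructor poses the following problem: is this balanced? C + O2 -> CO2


Equation: C + O2 -> CO2
Check atoms: C: 1=1, O: 2=2
Balanced

Yes, balanced


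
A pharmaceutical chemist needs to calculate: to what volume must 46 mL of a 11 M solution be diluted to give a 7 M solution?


C1V1 = C2V2
11 × 46 = 7 × V2
V2 = 506/7 = 72.29 mL

72.29 mL


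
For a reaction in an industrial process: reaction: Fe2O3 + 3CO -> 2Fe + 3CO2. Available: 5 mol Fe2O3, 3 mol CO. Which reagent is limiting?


Mole ratio available / coefficient:
  Fe2O3: 5/1 = 5.000
  CO: 3/3 = 1.000
Smaller ratio is limiting.

CO


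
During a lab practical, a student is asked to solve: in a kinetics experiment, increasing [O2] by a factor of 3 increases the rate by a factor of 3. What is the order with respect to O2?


rate ∝ [O2]^n
3^n = 3 → n = 1
Order in O2: 1

1


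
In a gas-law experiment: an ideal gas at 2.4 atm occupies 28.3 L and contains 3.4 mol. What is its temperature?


PV = nRT  (R = 0.08206 L·atm/(mol·K))
T = PV/(nR) = 2.4×28.3/(3.4×0.08206)
= 67.92/0.279004
= 243.44 K

243.44 K


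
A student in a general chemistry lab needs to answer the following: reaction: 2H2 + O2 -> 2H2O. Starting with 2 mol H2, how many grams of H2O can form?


Mole ratio H2O:H2 = 2:2
n(H2O) = 2 × 2/2 = 2.000 mol
mass = 2.000 × 18.02 = 36.04 g

36.04 g


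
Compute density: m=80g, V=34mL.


ρ = mass/volume
= 80/34
= 2.353 g/mL

2.353 g/mL


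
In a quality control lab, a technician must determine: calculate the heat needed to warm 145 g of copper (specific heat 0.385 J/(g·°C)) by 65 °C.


q = mcΔT = 145 × 0.385 × 65
= 3628.63 J

3628.63 J


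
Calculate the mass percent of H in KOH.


M(KOH) = 1×39.1 + 1×16.0 + 1×1.008 = 56.108 g/mol
Mass of H = 1 × 1.008 = 1.008 g/mol
% H = 1.008/56.108 × 100 = 1.80%

1.80%


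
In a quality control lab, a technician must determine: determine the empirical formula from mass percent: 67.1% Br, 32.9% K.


Assume 100 g sample. Moles of each element:
  Br: 67.1/79.9 = 0.84 mol
  K: 32.9/39.1 = 0.841 mol
Divide by smallest (0.84):
  Br: 0.84/0.84 = 1.0
  K: 0.841/0.84 = 1.0
Empirical formula: KBr

KBr


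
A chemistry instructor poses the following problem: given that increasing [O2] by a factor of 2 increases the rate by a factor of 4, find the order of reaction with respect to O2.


rate ∝ [O2]^n
2^n = 4 → n = 2
Order in O2: 2

2


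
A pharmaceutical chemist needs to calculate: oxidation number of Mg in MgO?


Group 2 metal: +2
Oxidation number: +2

+2


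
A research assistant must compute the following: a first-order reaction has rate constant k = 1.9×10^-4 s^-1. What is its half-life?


t½ = ln2/k = 0.693147/(1.9×10^-4 s^-1)
= 3648 s

3648 s


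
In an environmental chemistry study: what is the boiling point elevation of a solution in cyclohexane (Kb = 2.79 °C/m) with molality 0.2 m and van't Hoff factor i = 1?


ΔTb = Kb × m × i
= 2.79 × 0.2 × 1
= 0.558 °C

0.558 °C


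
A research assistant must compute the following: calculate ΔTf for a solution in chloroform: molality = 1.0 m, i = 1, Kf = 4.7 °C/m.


ΔTf = Kf × m × i
= 4.7 × 1.0 × 1
= 4.7 °C

4.7 °C


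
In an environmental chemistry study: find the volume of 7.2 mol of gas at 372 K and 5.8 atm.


PV = nRT  (R = 0.08206 L·atm/(mol·K))
V = nRT/P = 7.2×0.08206×372/5.8
= 37.895 L

37.895 L


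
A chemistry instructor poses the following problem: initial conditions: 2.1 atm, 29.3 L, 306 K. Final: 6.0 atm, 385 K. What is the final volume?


P1V1/T1 = P2V2/T2
V2 = P1V1T2/(T1P2)
= 2.1×29.3×385/(306×6.0)
= 12.903 L

12.903 L


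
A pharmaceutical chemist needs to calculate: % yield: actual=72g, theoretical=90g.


% yield = actual/theoretical × 100
= 72/90 × 100
= 80.0%

80.0%


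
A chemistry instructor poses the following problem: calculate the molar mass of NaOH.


M(NaOH) = 1×22.99 + 1×16.0 + 1×1.008
= 22.99 + 16.0 + 1.01
= 40.0 g/mol

40.0 g/mol


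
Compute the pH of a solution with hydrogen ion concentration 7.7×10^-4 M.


pH = -log10([H+]) = -log10(7.7×10^-4)
= 4 - log10(7.7)
= 4 - 0.89
= 3.11

3.11


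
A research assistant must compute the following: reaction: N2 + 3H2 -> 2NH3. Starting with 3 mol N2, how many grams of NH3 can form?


Mole ratio NH3:N2 = 2:1
n(NH3) = 3 × 2/1 = 6.000 mol
mass = 6.000 × 17.03 = 102.18 g

102.18 g


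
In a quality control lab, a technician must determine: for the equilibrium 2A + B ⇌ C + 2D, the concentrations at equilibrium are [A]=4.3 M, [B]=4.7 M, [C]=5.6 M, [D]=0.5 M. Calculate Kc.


Kc = [C][D]^2/([A]^2[B])
= (5.6^1 × 0.5^2)/(4.3^2 × 4.7^1)
= 1.4/86.903
= 0.01611

0.01611


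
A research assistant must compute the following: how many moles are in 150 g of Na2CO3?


M(Na2CO3) = 105.99 g/mol
n = mass/M = 150/105.99 = 1.4152 mol

1.4152 mol


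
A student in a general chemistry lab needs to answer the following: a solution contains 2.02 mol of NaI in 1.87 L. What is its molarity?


M = n/V = 2.02/1.87 = 1.080 mol/L

1.080 M


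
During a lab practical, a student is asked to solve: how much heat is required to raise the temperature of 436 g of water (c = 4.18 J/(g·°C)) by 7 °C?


q = mcΔT = 436 × 4.18 × 7
= 12757.36 J

12757.36 J


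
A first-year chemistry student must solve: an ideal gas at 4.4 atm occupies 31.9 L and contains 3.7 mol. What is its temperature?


PV = nRT  (R = 0.08206 L·atm/(mol·K))
T = PV/(nR) = 4.4×31.9/(3.7×0.08206)
= 140.36/0.303622
= 462.29 K

462.29 K


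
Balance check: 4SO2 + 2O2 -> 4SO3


Equation: 4SO2 + 2O2 -> 4SO3
Check atoms: O: 12=12, S: 4=4
Balanced

Yes, balanced


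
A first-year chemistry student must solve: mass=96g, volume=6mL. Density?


ρ = mass/volume
= 96/6
= 16.0 g/mL

16.0 g/mL


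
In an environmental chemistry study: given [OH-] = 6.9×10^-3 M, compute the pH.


pOH = -log10([OH-]) = -log10(6.9×10^-3)
= 3 - log10(6.9) = 2.16
pH = 14 - pOH = 14 - 2.16 = 11.84

11.84


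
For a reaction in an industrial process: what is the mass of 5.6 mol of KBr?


M(KBr) = 119.0 g/mol
mass = n × M = 5.6 × 119.0 = 666.40 g

666.40 g


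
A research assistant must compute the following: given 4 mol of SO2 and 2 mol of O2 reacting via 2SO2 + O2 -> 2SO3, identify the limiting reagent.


Mole ratio available / coefficient:
  SO2: 4/2 = 2.000
  O2: 2/1 = 2.000
Smaller ratio is limiting.

neither (stoichiometric); SO2 and O2 are fully consumed


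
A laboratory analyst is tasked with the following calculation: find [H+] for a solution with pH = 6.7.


[H+] = 10^(-pH) = 10^(-6.7)
= 2.0×10^-7 M

2.0×10^-7 M


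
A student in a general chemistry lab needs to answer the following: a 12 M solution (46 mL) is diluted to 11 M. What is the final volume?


C1V1 = C2V2
12 × 46 = 11 × V2
V2 = 552/11 = 50.18 mL

50.18 mL


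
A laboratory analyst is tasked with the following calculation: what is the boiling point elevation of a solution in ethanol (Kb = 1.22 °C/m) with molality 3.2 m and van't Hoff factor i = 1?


ΔTb = Kb × m × i
= 1.22 × 3.2 × 1
= 3.904 °C

3.904 °C


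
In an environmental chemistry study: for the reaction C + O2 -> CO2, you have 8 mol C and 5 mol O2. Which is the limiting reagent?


Mole ratio available / coefficient:
  C: 8/1 = 8.000
  O2: 5/1 = 5.000
Smaller ratio is limiting.

O2


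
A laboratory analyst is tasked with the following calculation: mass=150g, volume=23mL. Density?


ρ = mass/volume
= 150/23
= 6.522 g/mL

6.522 g/mL


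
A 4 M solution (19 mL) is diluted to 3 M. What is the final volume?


C1V1 = C2V2
4 × 19 = 3 × V2
V2 = 76/3 = 25.33 mL

25.33 mL


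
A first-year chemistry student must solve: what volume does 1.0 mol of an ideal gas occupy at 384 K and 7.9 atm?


PV = nRT  (R = 0.08206 L·atm/(mol·K))
V = nRT/P = 1.0×0.08206×384/7.9
= 3.989 L

3.989 L


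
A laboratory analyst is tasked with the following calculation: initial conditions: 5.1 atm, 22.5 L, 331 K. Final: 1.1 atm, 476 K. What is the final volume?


P1V1/T1 = P2V2/T2
V2 = P1V1T2/(T1P2)
= 5.1×22.5×476/(331×1.1)
= 150.016 L

150.016 L


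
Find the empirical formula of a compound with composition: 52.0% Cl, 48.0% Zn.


Assume 100 g sample. Moles of each element:
  Cl: 52.0/35.45 = 1.467 mol
  Zn: 48.0/65.38 = 0.734 mol
Divide by smallest (0.734):
  Cl: 1.467/0.734 = 2.0
  Zn: 0.734/0.734 = 1.0
Empirical formula: ZnCl2

ZnCl2


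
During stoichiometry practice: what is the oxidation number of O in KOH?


O is usually -2
Oxidation number: -2

-2


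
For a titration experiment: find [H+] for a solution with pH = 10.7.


[H+] = 10^(-pH) = 10^(-10.7)
= 2.0×10^-11 M

2.0×10^-11 M


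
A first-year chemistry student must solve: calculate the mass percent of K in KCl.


M(KCl) = 1×39.1 + 1×35.45 = 74.55 g/mol
Mass of K = 1 × 39.1 = 39.10 g/mol
% K = 39.10/74.55 × 100 = 52.45%

52.45%


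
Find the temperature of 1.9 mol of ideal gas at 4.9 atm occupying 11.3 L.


PV = nRT  (R = 0.08206 L·atm/(mol·K))
T = PV/(nR) = 4.9×11.3/(1.9×0.08206)
= 55.37/0.155914
= 355.13 K

355.13 K


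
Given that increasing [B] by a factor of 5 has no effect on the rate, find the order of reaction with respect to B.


rate ∝ [B]^n
rate ∝ [B]^0
Order in B: 0

0


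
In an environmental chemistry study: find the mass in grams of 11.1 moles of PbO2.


M(PbO2) = 239.2 g/mol
mass = n × M = 11.1 × 239.2 = 2655.12 g

2655.12 g


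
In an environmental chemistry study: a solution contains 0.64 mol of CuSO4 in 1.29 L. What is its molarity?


M = n/V = 0.64/1.29 = 0.496 mol/L

0.496 M


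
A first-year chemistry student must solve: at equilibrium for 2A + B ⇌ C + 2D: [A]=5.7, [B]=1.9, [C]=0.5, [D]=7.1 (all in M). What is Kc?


Kc = [C][D]^2/([A]^2[B])
= (0.5^1 × 7.1^2)/(5.7^2 × 1.9^1)
= 25.205/61.731
= 0.4083

0.4083


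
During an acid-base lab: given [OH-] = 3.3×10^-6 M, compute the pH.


pOH = -log10([OH-]) = -log10(3.3×10^-6)
= 6 - log10(3.3) = 5.48
pH = 14 - pOH = 14 - 5.48 = 8.52

8.52


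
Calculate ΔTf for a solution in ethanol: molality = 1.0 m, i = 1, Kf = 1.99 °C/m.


ΔTf = Kf × m × i
= 1.99 × 1.0 × 1
= 1.99 °C

1.99 °C


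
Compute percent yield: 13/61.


% yield = actual/theoretical × 100
= 13/61 × 100
= 21.31%

21.31%


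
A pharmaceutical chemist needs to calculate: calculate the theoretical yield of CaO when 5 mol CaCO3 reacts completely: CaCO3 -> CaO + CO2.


Mole ratio CaO:CaCO3 = 1:1
n(CaO) = 5 × 1/1 = 5.000 mol
mass = 5.000 × 56.08 = 280.4 g

280.4 g


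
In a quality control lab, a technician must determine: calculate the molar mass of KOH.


M(KOH) = 1×39.1 + 1×16.0 + 1×1.008
= 39.1 + 16.0 + 1.01
= 56.11 g/mol

56.11 g/mol


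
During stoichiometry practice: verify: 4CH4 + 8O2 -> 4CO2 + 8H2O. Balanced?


Equation: 4CH4 + 8O2 -> 4CO2 + 8H2O
Check atoms: C: 4=4, H: 16=16, O: 16=16
Balanced

Yes, balanced


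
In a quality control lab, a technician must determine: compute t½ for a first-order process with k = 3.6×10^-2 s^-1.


t½ = ln2/k = 0.693147/(3.6×10^-2 s^-1)
= 19.25 s

19.25 s


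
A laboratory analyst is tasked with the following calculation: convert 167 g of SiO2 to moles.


M(SiO2) = 60.09 g/mol
n = mass/M = 167/60.09 = 2.7792 mol

2.7792 mol


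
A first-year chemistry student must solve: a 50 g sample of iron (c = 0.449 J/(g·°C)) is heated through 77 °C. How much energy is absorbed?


q = mcΔT = 50 × 0.449 × 77
= 1728.65 J

1728.65 J


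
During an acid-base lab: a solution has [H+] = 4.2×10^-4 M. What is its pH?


pH = -log10([H+]) = -log10(4.2×10^-4)
= 4 - log10(4.2)
= 4 - 0.62
= 3.38

3.38


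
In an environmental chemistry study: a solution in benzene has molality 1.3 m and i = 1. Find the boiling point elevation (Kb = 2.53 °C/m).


ΔTb = Kb × m × i
= 2.53 × 1.3 × 1
= 3.289 °C

3.289 °C


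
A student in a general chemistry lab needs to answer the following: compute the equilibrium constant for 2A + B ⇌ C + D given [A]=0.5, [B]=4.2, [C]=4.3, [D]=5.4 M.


Kc = [C][D]/([A]^2[B])
= (4.3^1 × 5.4^1)/(0.5^2 × 4.2^1)
= 23.22/1.05
= 22.11

22.11


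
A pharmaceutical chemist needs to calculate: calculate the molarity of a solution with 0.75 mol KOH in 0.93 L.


M = n/V = 0.75/0.93 = 0.806 mol/L

0.806 M


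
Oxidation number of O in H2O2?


Peroxide: O is -1
Oxidation number: -1

-1


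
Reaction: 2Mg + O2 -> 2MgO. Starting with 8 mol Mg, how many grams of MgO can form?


Mole ratio MgO:Mg = 2:2
n(MgO) = 8 × 2/2 = 8.000 mol
mass = 8.000 × 40.31 = 322.48 g

322.48 g


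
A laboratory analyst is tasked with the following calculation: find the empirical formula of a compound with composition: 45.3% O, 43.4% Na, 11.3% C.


Assume 100 g sample. Moles of each element:
  O: 45.3/16.0 = 2.831 mol
  Na: 43.4/22.99 = 1.888 mol
  C: 11.3/12.01 = 0.941 mol
Divide by smallest (0.941):
  O: 2.831/0.941 = 3.01
  Na: 1.888/0.941 = 2.01
  C: 0.941/0.941 = 1.0
Empirical formula: Na2CO3

Na2CO3


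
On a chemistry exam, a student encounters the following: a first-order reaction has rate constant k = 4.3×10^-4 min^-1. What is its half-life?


t½ = ln2/k = 0.693147/(4.3×10^-4 min^-1)
= 1612 min

1612 min


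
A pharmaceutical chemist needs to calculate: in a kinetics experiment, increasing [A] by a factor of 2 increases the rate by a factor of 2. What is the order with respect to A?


rate ∝ [A]^n
2^n = 2 → n = 1
Order in A: 1

1


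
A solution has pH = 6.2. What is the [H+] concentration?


[H+] = 10^(-pH) = 10^(-6.2)
= 6.31×10^-7 M

6.31×10^-7 M


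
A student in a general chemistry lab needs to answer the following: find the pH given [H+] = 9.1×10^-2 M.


pH = -log10([H+]) = -log10(9.1×10^-2)
= 2 - log10(9.1)
= 2 - 0.96
= 1.04

1.04


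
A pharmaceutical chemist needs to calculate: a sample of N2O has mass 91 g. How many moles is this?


M(N2O) = 44.02 g/mol
n = mass/M = 91/44.02 = 2.0672 mol

2.0672 mol


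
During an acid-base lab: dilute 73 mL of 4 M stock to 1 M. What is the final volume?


C1V1 = C2V2
4 × 73 = 1 × V2
V2 = 292/1 = 292.0 mL

292.0 mL


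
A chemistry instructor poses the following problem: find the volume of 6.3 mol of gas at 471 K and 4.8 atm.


PV = nRT  (R = 0.08206 L·atm/(mol·K))
V = nRT/P = 6.3×0.08206×471/4.8
= 50.728 L

50.728 L


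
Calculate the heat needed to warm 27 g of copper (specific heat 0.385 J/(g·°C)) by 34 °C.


q = mcΔT = 27 × 0.385 × 34
= 353.43 J

353.43 J


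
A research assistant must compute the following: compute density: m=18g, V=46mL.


ρ = mass/volume
= 18/46
= 0.391 g/mL

0.391 g/mL


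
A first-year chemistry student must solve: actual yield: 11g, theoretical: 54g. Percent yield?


% yield = actual/theoretical × 100
= 11/54 × 100
= 20.37%

20.37%


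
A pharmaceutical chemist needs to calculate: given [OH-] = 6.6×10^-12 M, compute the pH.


pOH = -log10([OH-]) = -log10(6.6×10^-12)
= 12 - log10(6.6) = 11.18
pH = 14 - pOH = 14 - 11.18 = 2.82

2.82


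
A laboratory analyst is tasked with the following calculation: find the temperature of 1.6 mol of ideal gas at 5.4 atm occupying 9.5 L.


PV = nRT  (R = 0.08206 L·atm/(mol·K))
T = PV/(nR) = 5.4×9.5/(1.6×0.08206)
= 51.30/0.131296
= 390.72 K

390.72 K


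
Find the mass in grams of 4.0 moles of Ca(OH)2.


M(Ca(OH)2) = 74.1 g/mol
mass = n × M = 4.0 × 74.1 = 296.40 g

296.40 g


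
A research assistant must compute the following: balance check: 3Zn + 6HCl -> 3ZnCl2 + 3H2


Equation: 3Zn + 6HCl -> 3ZnCl2 + 3H2
Check atoms: Cl: 6=6, H: 6=6, Zn: 3=3
Balanced

Yes, balanced


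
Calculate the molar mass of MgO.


M(MgO) = 1×24.31 + 1×16.0
= 24.31 + 16.0
= 40.31 g/mol

40.31 g/mol


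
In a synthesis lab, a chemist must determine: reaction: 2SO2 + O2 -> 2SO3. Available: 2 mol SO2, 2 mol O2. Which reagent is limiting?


Mole ratio available / coefficient:
  SO2: 2/2 = 1.000
  O2: 2/1 = 2.000
Smaller ratio is limiting.

SO2


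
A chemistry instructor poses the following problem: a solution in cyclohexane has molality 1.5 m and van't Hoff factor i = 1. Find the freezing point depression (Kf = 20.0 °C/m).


ΔTf = Kf × m × i
= 20.0 × 1.5 × 1
= 30.0 °C

30.0 °C


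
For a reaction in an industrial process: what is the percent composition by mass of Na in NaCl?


M(NaCl) = 1×22.99 + 1×35.45 = 58.44 g/mol
Mass of Na = 1 × 22.99 = 22.99 g/mol
% Na = 22.99/58.44 × 100 = 39.34%

39.34%


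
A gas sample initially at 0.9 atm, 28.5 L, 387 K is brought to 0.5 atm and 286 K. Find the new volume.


P1V1/T1 = P2V2/T2
V2 = P1V1T2/(T1P2)
= 0.9×28.5×286/(387×0.5)
= 37.912 L

37.912 L


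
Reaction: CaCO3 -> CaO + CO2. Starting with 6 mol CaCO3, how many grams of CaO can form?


Mole ratio CaO:CaCO3 = 1:1
n(CaO) = 6 × 1/1 = 6.000 mol
mass = 6.000 × 56.08 = 336.48 g

336.48 g


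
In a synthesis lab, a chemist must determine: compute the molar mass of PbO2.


M(PbO2) = 1×207.2 + 2×16.0
= 207.2 + 32.0
= 239.2 g/mol

239.2 g/mol


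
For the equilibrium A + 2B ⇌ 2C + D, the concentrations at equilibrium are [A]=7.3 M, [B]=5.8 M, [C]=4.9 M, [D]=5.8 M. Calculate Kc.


Kc = [C]^2[D]/([A][B]^2)
= (4.9^2 × 5.8^1)/(7.3^1 × 5.8^2)
= 139.258/245.572
= 0.5671

0.5671


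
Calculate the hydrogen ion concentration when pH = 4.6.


[H+] = 10^(-pH) = 10^(-4.6)
= 2.51×10^-5 M

2.51×10^-5 M


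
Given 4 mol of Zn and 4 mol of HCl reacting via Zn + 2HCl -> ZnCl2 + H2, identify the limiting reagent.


Mole ratio available / coefficient:
  Zn: 4/1 = 4.000
  HCl: 4/2 = 2.000
Smaller ratio is limiting.

HCl


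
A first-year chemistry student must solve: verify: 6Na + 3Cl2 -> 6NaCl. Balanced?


Equation: 6Na + 3Cl2 -> 6NaCl
Check atoms: Cl: 6=6, Na: 6=6
Balanced

Yes, balanced


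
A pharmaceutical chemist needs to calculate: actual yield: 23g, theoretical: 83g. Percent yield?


% yield = actual/theoretical × 100
= 23/83 × 100
= 27.71%

27.71%


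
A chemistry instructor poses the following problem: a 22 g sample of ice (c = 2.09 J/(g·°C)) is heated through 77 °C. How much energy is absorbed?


q = mcΔT = 22 × 2.09 × 77
= 3540.46 J

3540.46 J


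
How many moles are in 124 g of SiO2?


M(SiO2) = 60.09 g/mol
n = mass/M = 124/60.09 = 2.0636 mol

2.0636 mol


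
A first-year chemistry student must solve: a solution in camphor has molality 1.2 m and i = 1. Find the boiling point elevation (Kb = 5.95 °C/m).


ΔTb = Kb × m × i
= 5.95 × 1.2 × 1
= 7.14 °C

7.14 °C


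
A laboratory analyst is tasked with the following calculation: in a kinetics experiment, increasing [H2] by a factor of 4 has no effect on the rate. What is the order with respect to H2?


rate ∝ [H2]^n
rate ∝ [H2]^0
Order in H2: 0

0


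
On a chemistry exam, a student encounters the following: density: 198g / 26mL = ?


ρ = mass/volume
= 198/26
= 7.615 g/mL

7.615 g/mL


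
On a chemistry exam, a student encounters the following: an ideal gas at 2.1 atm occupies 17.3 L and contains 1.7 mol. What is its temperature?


PV = nRT  (R = 0.08206 L·atm/(mol·K))
T = PV/(nR) = 2.1×17.3/(1.7×0.08206)
= 36.33/0.139502
= 260.43 K

260.43 K


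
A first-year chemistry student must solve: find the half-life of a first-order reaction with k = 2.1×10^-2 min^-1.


t½ = ln2/k = 0.693147/(2.1×10^-2 min^-1)
= 33.01 min

33.01 min


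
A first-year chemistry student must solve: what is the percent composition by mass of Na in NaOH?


M(NaOH) = 1×22.99 + 1×16.0 + 1×1.008 = 39.998 g/mol
Mass of Na = 1 × 22.99 = 22.99 g/mol
% Na = 22.99/39.998 × 100 = 57.48%

57.48%


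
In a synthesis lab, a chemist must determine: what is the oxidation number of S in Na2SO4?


2(+1) + x + 4(-2) = 0, so x = +6
Oxidation number: +6

+6


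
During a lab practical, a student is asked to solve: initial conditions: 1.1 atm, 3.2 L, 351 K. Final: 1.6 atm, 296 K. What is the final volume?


P1V1/T1 = P2V2/T2
V2 = P1V1T2/(T1P2)
= 1.1×3.2×296/(351×1.6)
= 1.855 L

1.855 L


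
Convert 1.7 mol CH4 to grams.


M(CH4) = 16.04 g/mol
mass = n × M = 1.7 × 16.04 = 27.27 g

27.27 g


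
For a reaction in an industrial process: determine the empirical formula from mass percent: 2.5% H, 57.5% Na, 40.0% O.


Assume 100 g sample. Moles of each element:
  H: 2.5/1.008 = 2.48 mol
  Na: 57.5/22.99 = 2.501 mol
  O: 40.0/16.0 = 2.5 mol
Divide by smallest (2.48):
  H: 2.48/2.48 = 1.0
  Na: 2.501/2.48 = 1.01
  O: 2.5/2.48 = 1.01
Empirical formula: NaOH

NaOH


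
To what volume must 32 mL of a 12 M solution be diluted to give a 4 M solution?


C1V1 = C2V2
12 × 32 = 4 × V2
V2 = 384/4 = 96.0 mL

96.0 mL


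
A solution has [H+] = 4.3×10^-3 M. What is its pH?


pH = -log10([H+]) = -log10(4.3×10^-3)
= 3 - log10(4.3)
= 3 - 0.63
= 2.37

2.37


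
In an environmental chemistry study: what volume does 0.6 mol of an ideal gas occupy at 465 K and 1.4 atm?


PV = nRT  (R = 0.08206 L·atm/(mol·K))
V = nRT/P = 0.6×0.08206×465/1.4
= 16.353 L

16.353 L


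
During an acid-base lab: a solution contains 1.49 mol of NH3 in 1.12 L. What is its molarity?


M = n/V = 1.49/1.12 = 1.330 mol/L

1.330 M


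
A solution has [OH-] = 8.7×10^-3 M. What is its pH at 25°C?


pOH = -log10([OH-]) = -log10(8.7×10^-3)
= 3 - log10(8.7) = 2.06
pH = 14 - pOH = 14 - 2.06 = 11.94

11.94


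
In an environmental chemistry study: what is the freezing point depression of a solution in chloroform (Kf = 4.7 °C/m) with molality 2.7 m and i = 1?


ΔTf = Kf × m × i
= 4.7 × 2.7 × 1
= 12.69 °C

12.69 °C


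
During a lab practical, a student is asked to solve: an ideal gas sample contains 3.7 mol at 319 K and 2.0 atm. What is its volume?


PV = nRT  (R = 0.08206 L·atm/(mol·K))
V = nRT/P = 3.7×0.08206×319/2.0
= 48.428 L

48.428 L


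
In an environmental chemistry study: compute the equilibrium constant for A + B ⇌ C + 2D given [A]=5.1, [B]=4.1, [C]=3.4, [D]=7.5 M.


Kc = [C][D]^2/([A][B])
= (3.4^1 × 7.5^2)/(5.1^1 × 4.1^1)
= 191.25/20.91
= 9.146

9.146


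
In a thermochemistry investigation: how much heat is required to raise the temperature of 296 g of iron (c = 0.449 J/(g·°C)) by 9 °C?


q = mcΔT = 296 × 0.449 × 9
= 1196.14 J

1196.14 J


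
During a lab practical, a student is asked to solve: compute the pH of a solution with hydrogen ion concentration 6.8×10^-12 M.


pH = -log10([H+]) = -log10(6.8×10^-12)
= 12 - log10(6.8)
= 12 - 0.83
= 11.17

11.17


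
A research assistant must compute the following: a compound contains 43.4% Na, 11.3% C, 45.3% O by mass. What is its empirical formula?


Assume 100 g sample. Moles of each element:
  Na: 43.4/22.99 = 1.888 mol
  C: 11.3/12.01 = 0.941 mol
  O: 45.3/16.0 = 2.831 mol
Divide by smallest (0.941):
  Na: 1.888/0.941 = 2.01
  C: 0.941/0.941 = 1.0
  O: 2.831/0.941 = 3.01
Empirical formula: Na2CO3

Na2CO3
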